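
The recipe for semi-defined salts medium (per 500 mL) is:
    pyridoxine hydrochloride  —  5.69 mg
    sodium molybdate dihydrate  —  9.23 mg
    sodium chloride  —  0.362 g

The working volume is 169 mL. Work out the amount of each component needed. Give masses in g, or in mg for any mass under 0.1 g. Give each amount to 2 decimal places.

pyridoxine hydrochloride 1.92 mg; sodium molybdate dihydrate 3.12 mg; sodium chloride 0.12 g

Ratio of target to recipe volume: 169 / 500 = 0.338.
pyridoxine hydrochloride: 5.69 mg × (169 mL / 500 mL) = 1.92 mg
sodium molybdate dihydrate: 9.23 mg × (169 mL / 500 mL) = 3.12 mg
sodium chloride: 0.362 g × (169 mL / 500 mL) = 0.12 g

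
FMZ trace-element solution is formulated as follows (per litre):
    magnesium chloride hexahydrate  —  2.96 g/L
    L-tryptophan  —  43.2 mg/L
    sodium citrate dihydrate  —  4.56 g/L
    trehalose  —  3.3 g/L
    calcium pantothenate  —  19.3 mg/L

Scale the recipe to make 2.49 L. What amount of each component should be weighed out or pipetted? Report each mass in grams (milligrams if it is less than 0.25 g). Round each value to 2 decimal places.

magnesium chloride hexahydrate 7.37 g; L-tryptophan 107.57 mg; sodium citrate dihydrate 11.35 g; trehalose 8.22 g; calcium pantothenate 48.06 mg

Working volume: 2.49 L.
magnesium chloride hexahydrate: 2.96 g/L × 2.49 L = 7.37 g
L-tryptophan: 43.2 mg/L × 2.49 L = 107.57 mg
sodium citrate dihydrate: 4.56 g/L × 2.49 L = 11.35 g
trehalose: 3.3 g/L × 2.49 L = 8.22 g
calcium pantothenate: 19.3 mg/L × 2.49 L = 48.06 mg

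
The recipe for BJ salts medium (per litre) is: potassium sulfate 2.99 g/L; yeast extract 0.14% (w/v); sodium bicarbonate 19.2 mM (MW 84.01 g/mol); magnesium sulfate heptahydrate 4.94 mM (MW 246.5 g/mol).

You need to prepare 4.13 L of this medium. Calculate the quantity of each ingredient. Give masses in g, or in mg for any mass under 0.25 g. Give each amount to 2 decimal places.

Scale factor relative to 1 L: 4.13.
potassium sulfate: 2.99 g/L × 4.13 L = 12.35 g
yeast extract: 0.14 g per 100 mL × 4130 mL ÷ 100 = 5.78 g
sodium bicarbonate: 19.2 mmol/L × 84.01 g/mol × 4.13 L ÷ 1000 = 6.66 g
magnesium sulfate heptahydrate: 4.94 mmol/L × 246.5 g/mol × 4.13 L ÷ 1000 = 5.03 g

potassium sulfate 12.35 g; yeast extract 5.78 g; sodium bicarbonate 6.66 g; magnesium sulfate heptahydrate 5.03 g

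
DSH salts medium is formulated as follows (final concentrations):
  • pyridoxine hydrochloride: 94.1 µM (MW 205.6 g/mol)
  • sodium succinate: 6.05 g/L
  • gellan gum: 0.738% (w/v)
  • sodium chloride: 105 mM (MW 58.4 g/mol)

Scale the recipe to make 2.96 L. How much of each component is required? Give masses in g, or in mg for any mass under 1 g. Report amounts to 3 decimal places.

Working volume: 2.96 L.
pyridoxine hydrochloride: 94.1 µmol/L × 205.6 g/mol × 2.96 L ÷ 1000 = 57.267 mg
sodium succinate: 6.05 g/L × 2.96 L = 17.908 g
gellan gum: 0.738 g per 100 mL × 2960 mL ÷ 100 = 21.845 g
sodium chloride: 105 mmol/L × 58.4 g/mol × 2.96 L ÷ 1000 = 18.151 g

pyridoxine hydrochloride 57.267 mg; sodium succinate 17.908 g; gellan gum 21.845 g; sodium chloride 18.151 g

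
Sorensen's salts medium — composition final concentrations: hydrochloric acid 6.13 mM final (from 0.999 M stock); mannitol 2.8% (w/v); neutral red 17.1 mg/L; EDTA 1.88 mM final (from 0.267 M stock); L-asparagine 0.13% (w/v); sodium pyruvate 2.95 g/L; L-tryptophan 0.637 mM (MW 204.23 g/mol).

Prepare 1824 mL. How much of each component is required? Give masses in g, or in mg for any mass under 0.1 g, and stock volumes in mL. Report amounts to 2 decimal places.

Scale factor relative to 1 L: 1.824.
hydrochloric acid: C1V1 = C2V2 → 6.13 mM × 1824 mL ÷ 999 mM = 11.19 mL
mannitol: 2.8 g per 100 mL × 1824 mL ÷ 100 = 51.07 g
neutral red: 17.1 mg/L × 1.824 L = 31.19 mg
EDTA: V = C2·V2/C1 = 1.88 mM × 1824 mL ÷ 267 mM = 12.84 mL
L-asparagine: 0.13% w/v = 1.3 g/L → 1.3 × 1.824 L = 2.37 g
sodium pyruvate: 2.95 g/L × 1.824 L = 5.38 g
L-tryptophan: 0.637 mmol/L × 204.23 g/mol × 1.824 L ÷ 1000 = 0.24 g

hydrochloric acid 11.19 mL; mannitol 51.07 g; neutral red 31.19 mg; EDTA 12.84 mL; L-asparagine 2.37 g; sodium pyruvate 5.38 g; L-tryptophan 0.24 g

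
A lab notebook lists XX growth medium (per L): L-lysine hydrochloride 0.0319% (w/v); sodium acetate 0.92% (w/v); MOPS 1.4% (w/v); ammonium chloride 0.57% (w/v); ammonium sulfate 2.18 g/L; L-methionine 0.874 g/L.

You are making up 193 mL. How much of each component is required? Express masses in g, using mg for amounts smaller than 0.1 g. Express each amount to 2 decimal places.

Target volume = 193 mL = 0.193 L.
L-lysine hydrochloride: 0.0319 g per 100 mL × 193 mL ÷ 100 = 0.061567 g = 61.57 mg
sodium acetate: 0.92% w/v = 9.2 g/L → 9.2 × 0.193 L = 1.78 g
MOPS: 1.4% w/v = 14 g/L → 14 × 0.193 L = 2.70 g
ammonium chloride: 0.57% w/v = 5.7 g/L → 5.7 × 0.193 L = 1.10 g
ammonium sulfate: 2.18 g/L × 0.193 L = 0.42 g
L-methionine: 0.874 g/L × 0.193 L = 0.17 g

L-lysine hydrochloride 61.57 mg; sodium acetate 1.78 g; MOPS 2.70 g; ammonium chloride 1.10 g; ammonium sulfate 0.42 g; L-methionine 0.17 g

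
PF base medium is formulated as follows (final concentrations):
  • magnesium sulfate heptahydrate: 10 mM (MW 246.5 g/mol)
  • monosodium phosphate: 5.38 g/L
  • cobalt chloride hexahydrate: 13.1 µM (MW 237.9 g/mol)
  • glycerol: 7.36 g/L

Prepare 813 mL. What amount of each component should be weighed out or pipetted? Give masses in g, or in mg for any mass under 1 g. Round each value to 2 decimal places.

magnesium sulfate heptahydrate 2.00 g; monosodium phosphate 4.37 g; cobalt chloride hexahydrate 2.53 mg; glycerol 5.98 g

Scale factor relative to 1 L: 0.813.
magnesium sulfate heptahydrate: 10 mmol/L × 246.5 g/mol × 0.813 L ÷ 1000 = 2.00 g
monosodium phosphate: 5.38 g/L × 0.813 L = 4.37 g
cobalt chloride hexahydrate: 13.1 µmol/L × 237.9 g/mol × 0.813 L ÷ 1000 = 2.53 mg
glycerol: 7.36 g/L × 0.813 L = 5.98 g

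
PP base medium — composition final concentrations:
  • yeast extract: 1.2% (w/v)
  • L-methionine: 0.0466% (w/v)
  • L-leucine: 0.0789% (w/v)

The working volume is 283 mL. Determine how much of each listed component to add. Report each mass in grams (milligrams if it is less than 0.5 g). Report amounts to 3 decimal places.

Target volume = 283 mL = 0.283 L.
yeast extract: 1.2% w/v = 12 g/L → 12 × 0.283 L = 3.396 g
L-methionine: 0.0466% w/v = 0.466 g/L → 0.466 × 0.283 L = 0.131878 g = 131.878 mg
L-leucine: 0.0789% w/v = 0.789 g/L → 0.789 × 0.283 L = 0.223287 g = 223.287 mg

yeast extract 3.396 g; L-methionine 131.878 mg; L-leucine 223.287 mg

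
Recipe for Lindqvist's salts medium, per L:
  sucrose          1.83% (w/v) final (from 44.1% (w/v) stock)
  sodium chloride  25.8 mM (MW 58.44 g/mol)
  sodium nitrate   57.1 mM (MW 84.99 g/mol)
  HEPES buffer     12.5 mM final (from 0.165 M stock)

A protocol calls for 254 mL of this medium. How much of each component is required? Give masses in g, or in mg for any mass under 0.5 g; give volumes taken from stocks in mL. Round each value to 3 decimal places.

sucrose 10.540 mL; sodium chloride 382.969 mg; sodium nitrate 1.233 g; HEPES buffer 19.242 mL

Target volume = 254 mL = 0.254 L.
sucrose: dilute stock: 1.83% ÷ 44.1% × 254 mL = 10.540 mL
sodium chloride: 25.8 mmol/L × 58.44 mg/mmol × 0.254 L = 382.969 mg
sodium nitrate: 57.1 mmol/L × 84.99 g/mol × 0.254 L ÷ 1000 = 1.233 g
HEPES buffer: dilute stock: 12.5 mM × 254 mL ÷ 165 mM = 19.242 mL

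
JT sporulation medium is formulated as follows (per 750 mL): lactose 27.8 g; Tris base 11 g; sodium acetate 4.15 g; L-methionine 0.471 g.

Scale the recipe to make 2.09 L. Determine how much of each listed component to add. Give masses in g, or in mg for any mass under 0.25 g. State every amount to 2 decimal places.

lactose 77.47 g; Tris base 30.65 g; sodium acetate 11.56 g; L-methionine 1.31 g

Ratio of target to recipe volume: 2090 / 750 = 2.78667.
lactose: 27.8 g × (2090 mL / 750 mL) = 77.47 g
Tris base: 11 g × (2090 mL / 750 mL) = 30.65 g
sodium acetate: 4.15 g × (2090 mL / 750 mL) = 11.56 g
L-methionine: 0.471 g × (2090 mL / 750 mL) = 1.31 g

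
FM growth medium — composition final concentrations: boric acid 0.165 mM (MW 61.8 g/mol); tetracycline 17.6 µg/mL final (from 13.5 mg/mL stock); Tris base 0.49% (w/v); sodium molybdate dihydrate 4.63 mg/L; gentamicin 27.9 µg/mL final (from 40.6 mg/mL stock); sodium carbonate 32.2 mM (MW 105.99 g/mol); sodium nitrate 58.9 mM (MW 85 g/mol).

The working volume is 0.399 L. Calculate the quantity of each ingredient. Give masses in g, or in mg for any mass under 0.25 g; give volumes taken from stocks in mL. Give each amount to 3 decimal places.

Working volume: 0.399 L.
boric acid: 0.165 mmol/L × 61.8 mg/mmol × 0.399 L = 4.069 mg
tetracycline: dilute stock: 17.6 µg/mL × 399 mL ÷ 13500 µg/mL = 0.520 mL
Tris base: 0.49% w/v = 4.9 g/L → 4.9 × 0.399 L = 1.955 g
sodium molybdate dihydrate: 4.63 mg/L × 0.399 L = 1.847 mg
gentamicin: V = C2·V2/C1 = 27.9 µg/mL × 399 mL ÷ 40600 µg/mL = 0.274 mL
sodium carbonate: 32.2 mmol/L × 105.99 g/mol × 0.399 L ÷ 1000 = 1.362 g
sodium nitrate: 58.9 mmol/L × 85 g/mol × 0.399 L ÷ 1000 = 1.998 g

boric acid 4.069 mg; tetracycline 0.520 mL; Tris base 1.955 g; sodium molybdate dihydrate 1.847 mg; gentamicin 0.274 mL; sodium carbonate 1.362 g; sodium nitrate 1.998 g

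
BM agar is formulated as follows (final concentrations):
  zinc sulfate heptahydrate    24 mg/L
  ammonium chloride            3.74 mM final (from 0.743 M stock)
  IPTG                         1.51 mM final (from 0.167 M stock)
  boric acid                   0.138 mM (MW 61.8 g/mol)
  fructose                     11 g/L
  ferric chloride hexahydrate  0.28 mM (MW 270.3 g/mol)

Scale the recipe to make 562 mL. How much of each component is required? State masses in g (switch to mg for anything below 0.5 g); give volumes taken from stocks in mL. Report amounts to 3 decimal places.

zinc sulfate heptahydrate 13.488 mg; ammonium chloride 2.829 mL; IPTG 5.082 mL; boric acid 4.793 mg; fructose 6.182 g; ferric chloride hexahydrate 42.534 mg

Working volume: 562 mL = 0.562 L.
zinc sulfate heptahydrate: 24 mg/L × 0.562 L = 13.488 mg
ammonium chloride: C1V1 = C2V2 → 3.74 mM × 562 mL ÷ 743 mM = 2.829 mL
IPTG: V = C2·V2/C1 = 1.51 mM × 562 mL ÷ 167 mM = 5.082 mL
boric acid: 0.138 mmol/L × 61.8 mg/mmol × 0.562 L = 4.793 mg
fructose: 11 g/L × 0.562 L = 6.182 g
ferric chloride hexahydrate: 0.28 mmol/L × 270.3 mg/mmol × 0.562 L = 42.534 mg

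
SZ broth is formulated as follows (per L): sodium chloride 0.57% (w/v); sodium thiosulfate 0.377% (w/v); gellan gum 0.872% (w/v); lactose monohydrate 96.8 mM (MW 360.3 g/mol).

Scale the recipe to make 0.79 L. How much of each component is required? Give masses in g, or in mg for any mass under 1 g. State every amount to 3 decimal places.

Scale factor relative to 1 L: 0.79.
sodium chloride: 0.57 g per 100 mL × 790 mL ÷ 100 = 4.503 g
sodium thiosulfate: 0.377 g per 100 mL × 790 mL ÷ 100 = 2.978 g
gellan gum: 0.872 g per 100 mL × 790 mL ÷ 100 = 6.889 g
lactose monohydrate: 96.8 mmol/L × 360.3 g/mol × 0.79 L ÷ 1000 = 27.553 g

sodium chloride 4.503 g; sodium thiosulfate 2.978 g; gellan gum 6.889 g; lactose monohydrate 27.553 g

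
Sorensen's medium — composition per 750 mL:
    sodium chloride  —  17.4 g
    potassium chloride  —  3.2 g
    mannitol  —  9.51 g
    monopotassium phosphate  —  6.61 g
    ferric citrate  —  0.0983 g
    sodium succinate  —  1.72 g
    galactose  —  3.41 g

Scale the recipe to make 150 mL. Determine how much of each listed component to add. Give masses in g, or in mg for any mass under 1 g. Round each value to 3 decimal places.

sodium chloride 3.480 g; potassium chloride 640.000 mg; mannitol 1.902 g; monopotassium phosphate 1.322 g; ferric citrate 19.660 mg; sodium succinate 344.000 mg; galactose 682.000 mg

Ratio of target to recipe volume: 150 / 750 = 0.2.
sodium chloride: 17.4 g × (150 mL / 750 mL) = 3.480 g
potassium chloride: 3.2 g × (150 mL / 750 mL) = 0.64 g = 640.000 mg
mannitol: 9.51 g × (150 mL / 750 mL) = 1.902 g
monopotassium phosphate: 6.61 g × (150 mL / 750 mL) = 1.322 g
ferric citrate: 0.0983 g × (150 mL / 750 mL) = 0.01966 g = 19.660 mg
sodium succinate: 1.72 g × (150 mL / 750 mL) = 0.344 g = 344.000 mg
galactose: 3.41 g × (150 mL / 750 mL) = 0.682 g = 682.000 mg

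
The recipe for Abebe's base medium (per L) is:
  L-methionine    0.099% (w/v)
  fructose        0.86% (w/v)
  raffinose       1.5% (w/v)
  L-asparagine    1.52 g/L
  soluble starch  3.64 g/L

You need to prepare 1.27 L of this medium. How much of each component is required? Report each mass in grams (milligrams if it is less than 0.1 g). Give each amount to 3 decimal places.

L-methionine 1.257 g; fructose 10.922 g; raffinose 19.050 g; L-asparagine 1.930 g; soluble starch 4.623 g

Scale factor relative to 1 L: 1.27.
L-methionine: 0.099% w/v = 0.99 g/L → 0.99 × 1.27 L = 1.257 g
fructose: 0.86% w/v = 8.6 g/L → 8.6 × 1.27 L = 10.922 g
raffinose: 1.5% w/v = 15 g/L → 15 × 1.27 L = 19.050 g
L-asparagine: 1.52 g/L × 1.27 L = 1.930 g
soluble starch: 3.64 g/L × 1.27 L = 4.623 g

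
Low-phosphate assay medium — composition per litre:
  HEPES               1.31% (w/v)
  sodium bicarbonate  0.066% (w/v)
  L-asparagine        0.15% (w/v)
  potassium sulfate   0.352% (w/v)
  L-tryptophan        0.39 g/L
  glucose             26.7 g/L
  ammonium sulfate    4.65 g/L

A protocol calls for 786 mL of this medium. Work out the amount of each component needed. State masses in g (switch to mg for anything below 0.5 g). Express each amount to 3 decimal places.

HEPES 10.297 g; sodium bicarbonate 0.519 g; L-asparagine 1.179 g; potassium sulfate 2.767 g; L-tryptophan 306.540 mg; glucose 20.986 g; ammonium sulfate 3.655 g

Scale factor relative to 1 L: 0.786.
HEPES: 1.31% w/v = 13.1 g/L → 13.1 × 0.786 L = 10.297 g
sodium bicarbonate: 0.066 g per 100 mL × 786 mL ÷ 100 = 0.519 g
L-asparagine: 0.15 g per 100 mL × 786 mL ÷ 100 = 1.179 g
potassium sulfate: 0.352% w/v = 3.52 g/L → 3.52 × 0.786 L = 2.767 g
L-tryptophan: 0.39 g/L × 0.786 L = 0.30654 g = 306.540 mg
glucose: 26.7 g/L × 0.786 L = 20.986 g
ammonium sulfate: 4.65 g/L × 0.786 L = 3.655 g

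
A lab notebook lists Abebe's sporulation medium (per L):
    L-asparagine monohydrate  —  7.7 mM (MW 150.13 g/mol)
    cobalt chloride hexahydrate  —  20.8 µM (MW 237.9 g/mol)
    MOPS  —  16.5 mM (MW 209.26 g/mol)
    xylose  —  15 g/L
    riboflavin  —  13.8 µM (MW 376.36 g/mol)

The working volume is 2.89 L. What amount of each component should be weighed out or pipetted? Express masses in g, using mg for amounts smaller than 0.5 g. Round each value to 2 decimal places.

L-asparagine monohydrate 3.34 g; cobalt chloride hexahydrate 14.30 mg; MOPS 9.98 g; xylose 43.35 g; riboflavin 15.01 mg

Working volume: 2.89 L.
L-asparagine monohydrate: 7.7 mmol/L × 150.13 g/mol × 2.89 L ÷ 1000 = 3.34 g
cobalt chloride hexahydrate: 20.8 µmol/L × 237.9 g/mol × 2.89 L ÷ 1000 = 14.30 mg
MOPS: 16.5 mmol/L × 209.26 g/mol × 2.89 L ÷ 1000 = 9.98 g
xylose: 15 g/L × 2.89 L = 43.35 g
riboflavin: 13.8 µmol/L × 376.36 g/mol × 2.89 L ÷ 1000 = 15.01 mg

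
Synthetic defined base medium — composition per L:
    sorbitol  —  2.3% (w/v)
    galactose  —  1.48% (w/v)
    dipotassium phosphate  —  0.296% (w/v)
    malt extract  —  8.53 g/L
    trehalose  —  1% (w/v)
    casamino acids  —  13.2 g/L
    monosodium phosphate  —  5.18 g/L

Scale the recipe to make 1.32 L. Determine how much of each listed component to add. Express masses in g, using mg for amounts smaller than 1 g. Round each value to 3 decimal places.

Scale factor relative to 1 L: 1.32.
sorbitol: 2.3% w/v = 23 g/L → 23 × 1.32 L = 30.360 g
galactose: 1.48% w/v = 14.8 g/L → 14.8 × 1.32 L = 19.536 g
dipotassium phosphate: 0.296 g per 100 mL × 1320 mL ÷ 100 = 3.907 g
malt extract: 8.53 g/L × 1.32 L = 11.260 g
trehalose: 1 g per 100 mL × 1320 mL ÷ 100 = 13.200 g
casamino acids: 13.2 g/L × 1.32 L = 17.424 g
monosodium phosphate: 5.18 g/L × 1.32 L = 6.838 g

sorbitol 30.360 g; galactose 19.536 g; dipotassium phosphate 3.907 g; malt extract 11.260 g; trehalose 13.200 g; casamino acids 17.424 g; monosodium phosphate 6.838 g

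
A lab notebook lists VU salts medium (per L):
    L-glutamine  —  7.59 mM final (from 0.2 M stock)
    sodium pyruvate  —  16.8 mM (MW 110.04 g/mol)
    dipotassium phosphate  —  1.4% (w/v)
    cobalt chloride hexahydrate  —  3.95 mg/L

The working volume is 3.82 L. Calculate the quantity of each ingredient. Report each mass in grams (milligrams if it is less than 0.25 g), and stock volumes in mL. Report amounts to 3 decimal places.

Scale factor relative to 1 L: 3.82.
L-glutamine: C1V1 = C2V2 → 7.59 mM × 3820 mL ÷ 200 mM = 144.969 mL
sodium pyruvate: 16.8 mmol/L × 110.04 g/mol × 3.82 L ÷ 1000 = 7.062 g
dipotassium phosphate: 1.4% w/v = 14 g/L → 14 × 3.82 L = 53.480 g
cobalt chloride hexahydrate: 3.95 mg/L × 3.82 L = 15.089 mg

L-glutamine 144.969 mL; sodium pyruvate 7.062 g; dipotassium phosphate 53.480 g; cobalt chloride hexahydrate 15.089 mg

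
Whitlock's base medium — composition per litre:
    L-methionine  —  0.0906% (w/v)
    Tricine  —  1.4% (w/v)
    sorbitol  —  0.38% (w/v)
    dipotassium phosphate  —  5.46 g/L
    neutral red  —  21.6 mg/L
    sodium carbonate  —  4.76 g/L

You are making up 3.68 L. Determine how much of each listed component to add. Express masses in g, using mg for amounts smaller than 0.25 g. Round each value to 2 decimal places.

Scale factor relative to 1 L: 3.68.
L-methionine: 0.0906 g per 100 mL × 3680 mL ÷ 100 = 3.33 g
Tricine: 1.4 g per 100 mL × 3680 mL ÷ 100 = 51.52 g
sorbitol: 0.38 g per 100 mL × 3680 mL ÷ 100 = 13.98 g
dipotassium phosphate: 5.46 g/L × 3.68 L = 20.09 g
neutral red: 21.6 mg/L × 3.68 L = 79.49 mg
sodium carbonate: 4.76 g/L × 3.68 L = 17.52 g

L-methionine 3.33 g; Tricine 51.52 g; sorbitol 13.98 g; dipotassium phosphate 20.09 g; neutral red 79.49 mg; sodium carbonate 17.52 g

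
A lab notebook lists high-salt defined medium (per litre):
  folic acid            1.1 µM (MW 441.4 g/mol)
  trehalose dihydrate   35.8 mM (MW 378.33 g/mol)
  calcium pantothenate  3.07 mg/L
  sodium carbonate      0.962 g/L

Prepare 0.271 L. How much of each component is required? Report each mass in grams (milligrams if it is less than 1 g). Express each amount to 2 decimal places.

Scale factor relative to 1 L: 0.271.
folic acid: 1.1 µmol/L × 441.4 g/mol × 0.271 L ÷ 1000 = 0.13 mg
trehalose dihydrate: 35.8 mmol/L × 378.33 g/mol × 0.271 L ÷ 1000 = 3.67 g
calcium pantothenate: 3.07 mg/L × 0.271 L = 0.83 mg
sodium carbonate: 0.962 g/L × 0.271 L = 0.260702 g = 260.70 mg

folic acid 0.13 mg; trehalose dihydrate 3.67 g; calcium pantothenate 0.83 mg; sodium carbonate 260.70 mg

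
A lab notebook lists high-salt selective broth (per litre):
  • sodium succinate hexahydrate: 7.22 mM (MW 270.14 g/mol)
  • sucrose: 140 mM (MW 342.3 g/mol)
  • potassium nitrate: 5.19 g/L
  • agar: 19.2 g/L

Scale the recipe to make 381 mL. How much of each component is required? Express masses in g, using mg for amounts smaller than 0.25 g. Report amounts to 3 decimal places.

sodium succinate hexahydrate 0.743 g; sucrose 18.258 g; potassium nitrate 1.977 g; agar 7.315 g

Working volume: 381 mL = 0.381 L.
sodium succinate hexahydrate: 7.22 mmol/L × 270.14 g/mol × 0.381 L ÷ 1000 = 0.743 g
sucrose: 140 mmol/L × 342.3 g/mol × 0.381 L ÷ 1000 = 18.258 g
potassium nitrate: 5.19 g/L × 0.381 L = 1.977 g
agar: 19.2 g/L × 0.381 L = 7.315 g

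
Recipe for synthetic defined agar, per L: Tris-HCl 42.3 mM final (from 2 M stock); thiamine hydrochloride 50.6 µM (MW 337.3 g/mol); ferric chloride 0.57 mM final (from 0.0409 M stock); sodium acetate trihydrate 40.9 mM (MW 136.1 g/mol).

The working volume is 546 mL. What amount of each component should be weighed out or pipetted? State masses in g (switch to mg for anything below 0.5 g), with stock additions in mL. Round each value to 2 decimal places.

Tris-HCl 11.55 mL; thiamine hydrochloride 9.32 mg; ferric chloride 7.61 mL; sodium acetate trihydrate 3.04 g

Target volume = 546 mL = 0.546 L.
Tris-HCl: dilute stock: 42.3 mM × 546 mL ÷ 2000 mM = 11.55 mL
thiamine hydrochloride: 50.6 µmol/L × 337.3 g/mol × 0.546 L ÷ 1000 = 9.32 mg
ferric chloride: dilute stock: 0.57 mM × 546 mL ÷ 40.9 mM = 7.61 mL
sodium acetate trihydrate: 40.9 mmol/L × 136.1 g/mol × 0.546 L ÷ 1000 = 3.04 g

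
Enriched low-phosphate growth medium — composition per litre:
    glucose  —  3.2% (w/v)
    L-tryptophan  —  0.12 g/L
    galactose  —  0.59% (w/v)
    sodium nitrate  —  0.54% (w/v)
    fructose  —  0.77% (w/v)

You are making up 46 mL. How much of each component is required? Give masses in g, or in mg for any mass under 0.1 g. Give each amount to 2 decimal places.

glucose 1.47 g; L-tryptophan 5.52 mg; galactose 0.27 g; sodium nitrate 0.25 g; fructose 0.35 g

Working volume: 46 mL = 0.046 L.
glucose: 3.2 g per 100 mL × 46 mL ÷ 100 = 1.47 g
L-tryptophan: 0.12 g/L × 0.046 L = 0.00552 g = 5.52 mg
galactose: 0.59 g per 100 mL × 46 mL ÷ 100 = 0.27 g
sodium nitrate: 0.54 g per 100 mL × 46 mL ÷ 100 = 0.25 g
fructose: 0.77% w/v = 7.7 g/L → 7.7 × 0.046 L = 0.35 g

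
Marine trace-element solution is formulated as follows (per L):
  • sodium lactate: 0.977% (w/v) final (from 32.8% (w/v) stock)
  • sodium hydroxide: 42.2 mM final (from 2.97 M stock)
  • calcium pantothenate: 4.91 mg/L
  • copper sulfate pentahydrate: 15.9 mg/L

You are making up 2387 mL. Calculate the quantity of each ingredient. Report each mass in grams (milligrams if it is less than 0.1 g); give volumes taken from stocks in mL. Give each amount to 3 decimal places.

sodium lactate 71.101 mL; sodium hydroxide 33.916 mL; calcium pantothenate 11.720 mg; copper sulfate pentahydrate 37.953 mg

Target volume = 2387 mL = 2.387 L.
sodium lactate: C1V1 = C2V2 → 0.977% ÷ 32.8% × 2387 mL = 71.101 mL
sodium hydroxide: dilute stock: 42.2 mM × 2387 mL ÷ 2970 mM = 33.916 mL
calcium pantothenate: 4.91 mg/L × 2.387 L = 11.720 mg
copper sulfate pentahydrate: 15.9 mg/L × 2.387 L = 37.953 mg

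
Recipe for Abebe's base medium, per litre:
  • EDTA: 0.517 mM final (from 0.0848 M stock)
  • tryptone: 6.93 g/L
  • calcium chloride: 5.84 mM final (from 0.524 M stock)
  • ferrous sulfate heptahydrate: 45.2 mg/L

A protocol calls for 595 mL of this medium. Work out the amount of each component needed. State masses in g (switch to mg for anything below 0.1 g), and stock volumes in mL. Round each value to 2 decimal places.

EDTA 3.63 mL; tryptone 4.12 g; calcium chloride 6.63 mL; ferrous sulfate heptahydrate 26.89 mg

Target volume = 595 mL = 0.595 L.
EDTA: dilute stock: 0.517 mM × 595 mL ÷ 84.8 mM = 3.63 mL
tryptone: 6.93 g/L × 0.595 L = 4.12 g
calcium chloride: dilute stock: 5.84 mM × 595 mL ÷ 524 mM = 6.63 mL
ferrous sulfate heptahydrate: 45.2 mg/L × 0.595 L = 26.89 mg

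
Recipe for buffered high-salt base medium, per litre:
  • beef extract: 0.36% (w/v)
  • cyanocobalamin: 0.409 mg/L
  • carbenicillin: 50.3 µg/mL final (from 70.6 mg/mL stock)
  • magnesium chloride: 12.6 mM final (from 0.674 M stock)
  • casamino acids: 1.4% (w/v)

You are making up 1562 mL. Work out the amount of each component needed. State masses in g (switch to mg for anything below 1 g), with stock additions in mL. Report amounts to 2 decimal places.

beef extract 5.62 g; cyanocobalamin 0.64 mg; carbenicillin 1.11 mL; magnesium chloride 29.20 mL; casamino acids 21.87 g

Working volume: 1562 mL = 1.562 L.
beef extract: 0.36% w/v = 3.6 g/L → 3.6 × 1.562 L = 5.62 g
cyanocobalamin: 0.409 mg/L × 1.562 L = 0.64 mg
carbenicillin: dilute stock: 50.3 µg/mL × 1562 mL ÷ 70600 µg/mL = 1.11 mL
magnesium chloride: dilute stock: 12.6 mM × 1562 mL ÷ 674 mM = 29.20 mL
casamino acids: 1.4% w/v = 14 g/L → 14 × 1.562 L = 21.87 g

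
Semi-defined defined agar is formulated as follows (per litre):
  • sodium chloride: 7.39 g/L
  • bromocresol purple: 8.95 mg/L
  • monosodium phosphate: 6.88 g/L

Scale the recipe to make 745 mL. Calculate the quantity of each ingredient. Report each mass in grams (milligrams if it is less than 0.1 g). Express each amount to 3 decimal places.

sodium chloride 5.506 g; bromocresol purple 6.668 mg; monosodium phosphate 5.126 g

Target volume = 745 mL = 0.745 L.
sodium chloride: 7.39 g/L × 0.745 L = 5.506 g
bromocresol purple: 8.95 mg/L × 0.745 L = 6.668 mg
monosodium phosphate: 6.88 g/L × 0.745 L = 5.126 g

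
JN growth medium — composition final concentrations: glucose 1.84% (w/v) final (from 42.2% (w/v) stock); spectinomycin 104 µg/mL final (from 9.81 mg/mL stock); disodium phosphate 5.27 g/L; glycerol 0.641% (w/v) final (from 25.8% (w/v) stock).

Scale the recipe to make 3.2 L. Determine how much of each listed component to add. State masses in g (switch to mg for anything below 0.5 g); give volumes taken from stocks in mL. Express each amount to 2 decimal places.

glucose 139.53 mL; spectinomycin 33.92 mL; disodium phosphate 16.86 g; glycerol 79.50 mL

Scale factor relative to 1 L: 3.2.
glucose: C1V1 = C2V2 → 1.84% ÷ 42.2% × 3200 mL = 139.53 mL
spectinomycin: dilute stock: 104 µg/mL × 3200 mL ÷ 9810 µg/mL = 33.92 mL
disodium phosphate: 5.27 g/L × 3.2 L = 16.86 g
glycerol: C1V1 = C2V2 → 0.641% ÷ 25.8% × 3200 mL = 79.50 mL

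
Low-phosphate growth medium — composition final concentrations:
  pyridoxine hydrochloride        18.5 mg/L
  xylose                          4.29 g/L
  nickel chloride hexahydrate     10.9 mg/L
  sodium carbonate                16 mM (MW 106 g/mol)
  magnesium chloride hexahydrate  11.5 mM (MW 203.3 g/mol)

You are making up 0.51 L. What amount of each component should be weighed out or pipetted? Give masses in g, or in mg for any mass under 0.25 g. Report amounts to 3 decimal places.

Scale factor relative to 1 L: 0.51.
pyridoxine hydrochloride: 18.5 mg/L × 0.51 L = 9.435 mg
xylose: 4.29 g/L × 0.51 L = 2.188 g
nickel chloride hexahydrate: 10.9 mg/L × 0.51 L = 5.559 mg
sodium carbonate: 16 mmol/L × 106 g/mol × 0.51 L ÷ 1000 = 0.865 g
magnesium chloride hexahydrate: 11.5 mmol/L × 203.3 g/mol × 0.51 L ÷ 1000 = 1.192 g

pyridoxine hydrochloride 9.435 mg; xylose 2.188 g; nickel chloride hexahydrate 5.559 mg; sodium carbonate 0.865 g; magnesium chloride hexahydrate 1.192 g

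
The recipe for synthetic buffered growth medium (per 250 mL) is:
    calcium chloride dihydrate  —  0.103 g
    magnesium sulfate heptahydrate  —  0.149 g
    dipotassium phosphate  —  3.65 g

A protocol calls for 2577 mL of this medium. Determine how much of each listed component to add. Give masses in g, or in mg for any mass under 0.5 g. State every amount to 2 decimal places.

calcium chloride dihydrate 1.06 g; magnesium sulfate heptahydrate 1.54 g; dipotassium phosphate 37.62 g

Ratio of target to recipe volume: 2577 / 250 = 10.308.
calcium chloride dihydrate: 0.103 g × (2577 mL / 250 mL) = 1.06 g
magnesium sulfate heptahydrate: 0.149 g × (2577 mL / 250 mL) = 1.54 g
dipotassium phosphate: 3.65 g × (2577 mL / 250 mL) = 37.62 g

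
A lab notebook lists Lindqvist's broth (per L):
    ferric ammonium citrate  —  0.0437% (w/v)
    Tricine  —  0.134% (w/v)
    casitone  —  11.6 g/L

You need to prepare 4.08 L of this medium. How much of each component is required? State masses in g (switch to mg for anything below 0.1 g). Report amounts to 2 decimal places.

Scale factor relative to 1 L: 4.08.
ferric ammonium citrate: 0.0437% w/v = 0.437 g/L → 0.437 × 4.08 L = 1.78 g
Tricine: 0.134% w/v = 1.34 g/L → 1.34 × 4.08 L = 5.47 g
casitone: 11.6 g/L × 4.08 L = 47.33 g

ferric ammonium citrate 1.78 g; Tricine 5.47 g; casitone 47.33 g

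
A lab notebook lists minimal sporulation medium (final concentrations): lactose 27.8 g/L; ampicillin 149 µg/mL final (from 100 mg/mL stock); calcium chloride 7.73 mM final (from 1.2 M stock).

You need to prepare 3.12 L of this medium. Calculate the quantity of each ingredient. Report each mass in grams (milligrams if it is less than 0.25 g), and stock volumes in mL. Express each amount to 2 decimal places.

Scale factor relative to 1 L: 3.12.
lactose: 27.8 g/L × 3.12 L = 86.74 g
ampicillin: dilute stock: 149 µg/mL × 3120 mL ÷ 100000 µg/mL = 4.65 mL
calcium chloride: C1V1 = C2V2 → 7.73 mM × 3120 mL ÷ 1200 mM = 20.10 mL

lactose 86.74 g; ampicillin 4.65 mL; calcium chloride 20.10 mL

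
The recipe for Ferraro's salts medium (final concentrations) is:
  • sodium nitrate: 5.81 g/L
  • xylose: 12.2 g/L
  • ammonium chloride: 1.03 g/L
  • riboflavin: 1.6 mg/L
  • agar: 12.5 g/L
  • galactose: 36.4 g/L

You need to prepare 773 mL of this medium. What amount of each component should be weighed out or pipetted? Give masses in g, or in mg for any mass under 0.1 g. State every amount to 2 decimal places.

sodium nitrate 4.49 g; xylose 9.43 g; ammonium chloride 0.80 g; riboflavin 1.24 mg; agar 9.66 g; galactose 28.14 g

Scale factor relative to 1 L: 0.773.
sodium nitrate: 5.81 g/L × 0.773 L = 4.49 g
xylose: 12.2 g/L × 0.773 L = 9.43 g
ammonium chloride: 1.03 g/L × 0.773 L = 0.80 g
riboflavin: 1.6 mg/L × 0.773 L = 1.24 mg
agar: 12.5 g/L × 0.773 L = 9.66 g
galactose: 36.4 g/L × 0.773 L = 28.14 g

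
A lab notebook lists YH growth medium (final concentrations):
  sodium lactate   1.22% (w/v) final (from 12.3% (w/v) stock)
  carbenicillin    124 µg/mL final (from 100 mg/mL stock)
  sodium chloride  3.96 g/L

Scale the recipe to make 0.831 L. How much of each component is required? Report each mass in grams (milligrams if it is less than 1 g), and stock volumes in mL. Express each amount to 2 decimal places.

sodium lactate 82.42 mL; carbenicillin 1.03 mL; sodium chloride 3.29 g

Working volume: 0.831 L.
sodium lactate: C1V1 = C2V2 → 1.22% ÷ 12.3% × 831 mL = 82.42 mL
carbenicillin: V = C2·V2/C1 = 124 µg/mL × 831 mL ÷ 100000 µg/mL = 1.03 mL
sodium chloride: 3.96 g/L × 0.831 L = 3.29 g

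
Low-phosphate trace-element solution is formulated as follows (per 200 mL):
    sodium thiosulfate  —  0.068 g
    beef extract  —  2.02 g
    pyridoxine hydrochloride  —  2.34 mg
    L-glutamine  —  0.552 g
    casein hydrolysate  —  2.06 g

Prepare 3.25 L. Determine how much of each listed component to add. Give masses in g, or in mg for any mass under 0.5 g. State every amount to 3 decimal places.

Ratio of target to recipe volume: 3250 / 200 = 16.25.
sodium thiosulfate: 0.068 g × (3250 mL / 200 mL) = 1.105 g
beef extract: 2.02 g × (3250 mL / 200 mL) = 32.825 g
pyridoxine hydrochloride: 2.34 mg × (3250 mL / 200 mL) = 38.025 mg
L-glutamine: 0.552 g × (3250 mL / 200 mL) = 8.970 g
casein hydrolysate: 2.06 g × (3250 mL / 200 mL) = 33.475 g

sodium thiosulfate 1.105 g; beef extract 32.825 g; pyridoxine hydrochloride 38.025 mg; L-glutamine 8.970 g; casein hydrolysate 33.475 g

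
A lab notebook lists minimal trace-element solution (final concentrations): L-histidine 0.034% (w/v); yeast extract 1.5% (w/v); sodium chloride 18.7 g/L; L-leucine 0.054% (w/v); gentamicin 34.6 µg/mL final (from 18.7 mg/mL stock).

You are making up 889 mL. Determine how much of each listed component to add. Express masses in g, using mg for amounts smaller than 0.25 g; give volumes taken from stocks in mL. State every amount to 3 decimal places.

Working volume: 889 mL = 0.889 L.
L-histidine: 0.034 g per 100 mL × 889 mL ÷ 100 = 0.302 g
yeast extract: 1.5% w/v = 15 g/L → 15 × 0.889 L = 13.335 g
sodium chloride: 18.7 g/L × 0.889 L = 16.624 g
L-leucine: 0.054% w/v = 0.54 g/L → 0.54 × 0.889 L = 0.480 g
gentamicin: dilute stock: 34.6 µg/mL × 889 mL ÷ 18700 µg/mL = 1.645 mL

L-histidine 0.302 g; yeast extract 13.335 g; sodium chloride 16.624 g; L-leucine 0.480 g; gentamicin 1.645 mL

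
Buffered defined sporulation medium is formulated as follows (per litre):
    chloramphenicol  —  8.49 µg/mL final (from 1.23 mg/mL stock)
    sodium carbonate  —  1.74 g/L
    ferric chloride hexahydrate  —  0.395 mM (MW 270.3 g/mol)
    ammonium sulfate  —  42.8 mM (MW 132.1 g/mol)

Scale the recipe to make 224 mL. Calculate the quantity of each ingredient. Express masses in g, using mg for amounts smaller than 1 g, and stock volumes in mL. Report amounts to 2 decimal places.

chloramphenicol 1.55 mL; sodium carbonate 389.76 mg; ferric chloride hexahydrate 23.92 mg; ammonium sulfate 1.27 g

Scale factor relative to 1 L: 0.224.
chloramphenicol: V = C2·V2/C1 = 8.49 µg/mL × 224 mL ÷ 1230 µg/mL = 1.55 mL
sodium carbonate: 1.74 g/L × 0.224 L = 0.38976 g = 389.76 mg
ferric chloride hexahydrate: 0.395 mmol/L × 270.3 mg/mmol × 0.224 L = 23.92 mg
ammonium sulfate: 42.8 mmol/L × 132.1 g/mol × 0.224 L ÷ 1000 = 1.27 g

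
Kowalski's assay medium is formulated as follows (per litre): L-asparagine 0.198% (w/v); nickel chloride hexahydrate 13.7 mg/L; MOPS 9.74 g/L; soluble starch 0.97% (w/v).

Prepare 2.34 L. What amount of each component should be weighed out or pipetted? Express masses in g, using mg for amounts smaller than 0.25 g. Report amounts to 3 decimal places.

Scale factor relative to 1 L: 2.34.
L-asparagine: 0.198 g per 100 mL × 2340 mL ÷ 100 = 4.633 g
nickel chloride hexahydrate: 13.7 mg/L × 2.34 L = 32.058 mg
MOPS: 9.74 g/L × 2.34 L = 22.792 g
soluble starch: 0.97% w/v = 9.7 g/L → 9.7 × 2.34 L = 22.698 g

L-asparagine 4.633 g; nickel chloride hexahydrate 32.058 mg; MOPS 22.792 g; soluble starch 22.698 g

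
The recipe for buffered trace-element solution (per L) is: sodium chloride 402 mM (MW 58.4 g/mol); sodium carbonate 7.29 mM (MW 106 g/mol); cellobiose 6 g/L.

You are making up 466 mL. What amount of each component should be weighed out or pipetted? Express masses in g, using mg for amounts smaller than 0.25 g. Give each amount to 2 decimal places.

Working volume: 466 mL = 0.466 L.
sodium chloride: 402 mmol/L × 58.4 g/mol × 0.466 L ÷ 1000 = 10.94 g
sodium carbonate: 7.29 mmol/L × 106 g/mol × 0.466 L ÷ 1000 = 0.36 g
cellobiose: 6 g/L × 0.466 L = 2.80 g

sodium chloride 10.94 g; sodium carbonate 0.36 g; cellobiose 2.80 g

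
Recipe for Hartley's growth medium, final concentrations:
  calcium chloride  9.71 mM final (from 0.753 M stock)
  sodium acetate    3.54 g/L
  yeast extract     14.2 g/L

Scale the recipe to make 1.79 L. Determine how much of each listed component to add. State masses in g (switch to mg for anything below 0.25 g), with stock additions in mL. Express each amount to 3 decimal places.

Working volume: 1.79 L.
calcium chloride: C1V1 = C2V2 → 9.71 mM × 1790 mL ÷ 753 mM = 23.082 mL
sodium acetate: 3.54 g/L × 1.79 L = 6.337 g
yeast extract: 14.2 g/L × 1.79 L = 25.418 g

calcium chloride 23.082 mL; sodium acetate 6.337 g; yeast extract 25.418 g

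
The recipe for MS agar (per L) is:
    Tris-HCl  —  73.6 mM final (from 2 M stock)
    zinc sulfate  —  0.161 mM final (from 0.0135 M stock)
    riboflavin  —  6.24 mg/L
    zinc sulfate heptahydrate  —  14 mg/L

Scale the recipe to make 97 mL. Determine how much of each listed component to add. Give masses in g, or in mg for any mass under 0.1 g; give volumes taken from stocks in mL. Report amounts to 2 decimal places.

Target volume = 97 mL = 0.097 L.
Tris-HCl: dilute stock: 73.6 mM × 97 mL ÷ 2000 mM = 3.57 mL
zinc sulfate: V = C2·V2/C1 = 0.161 mM × 97 mL ÷ 13.5 mM = 1.16 mL
riboflavin: 6.24 mg/L × 0.097 L = 0.61 mg
zinc sulfate heptahydrate: 14 mg/L × 0.097 L = 1.36 mg

Tris-HCl 3.57 mL; zinc sulfate 1.16 mL; riboflavin 0.61 mg; zinc sulfate heptahydrate 1.36 mg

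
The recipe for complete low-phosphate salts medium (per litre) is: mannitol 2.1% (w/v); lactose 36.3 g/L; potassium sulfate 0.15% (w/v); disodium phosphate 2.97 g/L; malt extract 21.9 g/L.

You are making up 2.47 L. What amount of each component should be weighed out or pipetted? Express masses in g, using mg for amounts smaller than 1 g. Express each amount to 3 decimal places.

Working volume: 2.47 L.
mannitol: 2.1 g per 100 mL × 2470 mL ÷ 100 = 51.870 g
lactose: 36.3 g/L × 2.47 L = 89.661 g
potassium sulfate: 0.15 g per 100 mL × 2470 mL ÷ 100 = 3.705 g
disodium phosphate: 2.97 g/L × 2.47 L = 7.336 g
malt extract: 21.9 g/L × 2.47 L = 54.093 g

mannitol 51.870 g; lactose 89.661 g; potassium sulfate 3.705 g; disodium phosphate 7.336 g; malt extract 54.093 g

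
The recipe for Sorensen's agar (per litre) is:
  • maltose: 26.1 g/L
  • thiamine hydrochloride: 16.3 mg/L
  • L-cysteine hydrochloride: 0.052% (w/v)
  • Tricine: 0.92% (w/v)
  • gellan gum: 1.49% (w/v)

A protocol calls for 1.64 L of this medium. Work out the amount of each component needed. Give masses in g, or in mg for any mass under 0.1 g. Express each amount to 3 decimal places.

Scale factor relative to 1 L: 1.64.
maltose: 26.1 g/L × 1.64 L = 42.804 g
thiamine hydrochloride: 16.3 mg/L × 1.64 L = 26.732 mg
L-cysteine hydrochloride: 0.052% w/v = 0.52 g/L → 0.52 × 1.64 L = 0.853 g
Tricine: 0.92% w/v = 9.2 g/L → 9.2 × 1.64 L = 15.088 g
gellan gum: 1.49 g per 100 mL × 1640 mL ÷ 100 = 24.436 g

maltose 42.804 g; thiamine hydrochloride 26.732 mg; L-cysteine hydrochloride 0.853 g; Tricine 15.088 g; gellan gum 24.436 g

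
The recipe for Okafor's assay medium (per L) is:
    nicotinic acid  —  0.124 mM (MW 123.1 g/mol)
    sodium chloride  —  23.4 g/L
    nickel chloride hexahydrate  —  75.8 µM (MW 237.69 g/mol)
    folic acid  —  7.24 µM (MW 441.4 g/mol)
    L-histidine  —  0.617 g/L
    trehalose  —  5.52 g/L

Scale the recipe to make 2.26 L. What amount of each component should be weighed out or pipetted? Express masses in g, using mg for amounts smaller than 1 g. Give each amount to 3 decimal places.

Scale factor relative to 1 L: 2.26.
nicotinic acid: 0.124 mmol/L × 123.1 mg/mmol × 2.26 L = 34.498 mg
sodium chloride: 23.4 g/L × 2.26 L = 52.884 g
nickel chloride hexahydrate: 75.8 µmol/L × 237.69 g/mol × 2.26 L ÷ 1000 = 40.718 mg
folic acid: 7.24 µmol/L × 441.4 g/mol × 2.26 L ÷ 1000 = 7.222 mg
L-histidine: 0.617 g/L × 2.26 L = 1.394 g
trehalose: 5.52 g/L × 2.26 L = 12.475 g

nicotinic acid 34.498 mg; sodium chloride 52.884 g; nickel chloride hexahydrate 40.718 mg; folic acid 7.222 mg; L-histidine 1.394 g; trehalose 12.475 g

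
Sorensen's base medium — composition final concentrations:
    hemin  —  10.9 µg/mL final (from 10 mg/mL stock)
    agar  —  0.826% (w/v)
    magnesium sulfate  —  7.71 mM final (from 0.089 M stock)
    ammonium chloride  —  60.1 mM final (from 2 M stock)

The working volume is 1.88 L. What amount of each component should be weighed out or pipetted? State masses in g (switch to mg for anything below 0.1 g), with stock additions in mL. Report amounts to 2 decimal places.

Scale factor relative to 1 L: 1.88.
hemin: dilute stock: 10.9 µg/mL × 1880 mL ÷ 10000 µg/mL = 2.05 mL
agar: 0.826% w/v = 8.26 g/L → 8.26 × 1.88 L = 15.53 g
magnesium sulfate: V = C2·V2/C1 = 7.71 mM × 1880 mL ÷ 89 mM = 162.86 mL
ammonium chloride: C1V1 = C2V2 → 60.1 mM × 1880 mL ÷ 2000 mM = 56.49 mL

hemin 2.05 mL; agar 15.53 g; magnesium sulfate 162.86 mL; ammonium chloride 56.49 mL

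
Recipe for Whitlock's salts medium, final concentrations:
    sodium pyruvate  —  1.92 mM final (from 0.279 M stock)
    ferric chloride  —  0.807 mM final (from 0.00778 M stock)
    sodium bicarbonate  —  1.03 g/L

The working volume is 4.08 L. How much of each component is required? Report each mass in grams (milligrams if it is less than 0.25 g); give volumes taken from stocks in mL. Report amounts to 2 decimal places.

sodium pyruvate 28.08 mL; ferric chloride 423.21 mL; sodium bicarbonate 4.20 g

Scale factor relative to 1 L: 4.08.
sodium pyruvate: V = C2·V2/C1 = 1.92 mM × 4080 mL ÷ 279 mM = 28.08 mL
ferric chloride: V = C2·V2/C1 = 0.807 mM × 4080 mL ÷ 7.78 mM = 423.21 mL
sodium bicarbonate: 1.03 g/L × 4.08 L = 4.20 g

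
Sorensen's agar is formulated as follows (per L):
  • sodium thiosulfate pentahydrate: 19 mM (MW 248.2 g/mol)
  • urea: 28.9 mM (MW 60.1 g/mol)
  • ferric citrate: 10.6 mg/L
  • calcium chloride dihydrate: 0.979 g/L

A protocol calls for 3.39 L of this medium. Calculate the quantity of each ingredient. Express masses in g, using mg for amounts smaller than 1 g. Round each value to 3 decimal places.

sodium thiosulfate pentahydrate 15.987 g; urea 5.888 g; ferric citrate 35.934 mg; calcium chloride dihydrate 3.319 g

Working volume: 3.39 L.
sodium thiosulfate pentahydrate: 19 mmol/L × 248.2 g/mol × 3.39 L ÷ 1000 = 15.987 g
urea: 28.9 mmol/L × 60.1 g/mol × 3.39 L ÷ 1000 = 5.888 g
ferric citrate: 10.6 mg/L × 3.39 L = 35.934 mg
calcium chloride dihydrate: 0.979 g/L × 3.39 L = 3.319 g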